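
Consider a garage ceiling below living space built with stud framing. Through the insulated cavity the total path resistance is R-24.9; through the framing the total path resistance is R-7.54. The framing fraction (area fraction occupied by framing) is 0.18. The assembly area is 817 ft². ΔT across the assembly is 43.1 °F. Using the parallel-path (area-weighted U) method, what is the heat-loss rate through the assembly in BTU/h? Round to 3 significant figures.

2000 BTU/h

U_eff = 0.82/24.9 + 0.18/7.54 = 0.03293 + 0.02387 = 0.0568
R_eff = 1/U_eff = 17.6 ft²·°F·h/BTU
Q = 817 × 43.1 / 17.6 = 2000 BTU/h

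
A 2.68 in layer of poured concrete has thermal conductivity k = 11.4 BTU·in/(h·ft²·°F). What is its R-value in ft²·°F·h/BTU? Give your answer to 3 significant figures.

R = L/k = 2.68/11.4 = 0.2351 ft²·°F·h/BTU

0.235 ft²·°F·h/BTU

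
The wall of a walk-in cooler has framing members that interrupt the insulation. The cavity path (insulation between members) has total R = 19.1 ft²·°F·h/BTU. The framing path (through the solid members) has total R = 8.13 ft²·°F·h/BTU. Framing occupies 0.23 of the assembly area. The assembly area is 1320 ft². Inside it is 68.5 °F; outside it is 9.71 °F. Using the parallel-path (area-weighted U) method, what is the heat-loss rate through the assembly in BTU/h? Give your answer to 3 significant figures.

U_eff = 0.77/19.1 + 0.23/8.13 = 0.04031 + 0.02829 = 0.0686
R_eff = 1/U_eff = 14.58 ft²·°F·h/BTU
Q = 1320 × (68.5 − 9.71) / 14.58 = 5324 BTU/h

5320 BTU/h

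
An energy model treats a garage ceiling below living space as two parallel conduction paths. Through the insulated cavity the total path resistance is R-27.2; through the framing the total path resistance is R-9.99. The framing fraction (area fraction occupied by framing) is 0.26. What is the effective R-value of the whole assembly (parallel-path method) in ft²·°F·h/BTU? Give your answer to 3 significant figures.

U_eff = 0.74/27.2 + 0.26/9.99 = 0.02721 + 0.02603 = 0.05323
R_eff = 1/U_eff = 18.79 ft²·°F·h/BTU

18.8 ft²·°F·h/BTU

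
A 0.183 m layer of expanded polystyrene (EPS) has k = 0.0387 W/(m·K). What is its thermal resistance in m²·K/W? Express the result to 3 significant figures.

R = L/k = 0.183/0.0387 = 4.729 m²·K/W

4.73 m²·K/W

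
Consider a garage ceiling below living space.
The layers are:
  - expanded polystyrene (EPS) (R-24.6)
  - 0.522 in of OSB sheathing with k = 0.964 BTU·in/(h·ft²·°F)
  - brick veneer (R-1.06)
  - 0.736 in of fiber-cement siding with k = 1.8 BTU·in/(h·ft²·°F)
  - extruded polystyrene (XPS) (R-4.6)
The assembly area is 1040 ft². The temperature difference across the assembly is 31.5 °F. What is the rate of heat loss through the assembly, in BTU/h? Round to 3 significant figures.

0.522/0.964 = 0.5415
0.736/1.8 = 0.4089
R_total = 24.6 + 0.5415 + 1.06 + 0.4089 + 4.6 = 31.21 ft²·°F·h/BTU
Q = A·ΔT/R = 1040 × 31.5 / 31.21 = 1050 BTU/h

1050 BTU/h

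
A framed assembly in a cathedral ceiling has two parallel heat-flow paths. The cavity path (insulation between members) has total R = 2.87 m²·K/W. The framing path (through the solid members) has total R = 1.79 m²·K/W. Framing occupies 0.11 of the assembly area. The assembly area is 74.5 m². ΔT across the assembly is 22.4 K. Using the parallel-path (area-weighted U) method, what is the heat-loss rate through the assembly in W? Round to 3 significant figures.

620 W

U_eff = 0.89/2.87 + 0.11/1.79 = 0.3101 + 0.06145 = 0.3716
R_eff = 1/U_eff = 2.691 m²·K/W
Q = 74.5 × 22.4 / 2.691 = 620.1 W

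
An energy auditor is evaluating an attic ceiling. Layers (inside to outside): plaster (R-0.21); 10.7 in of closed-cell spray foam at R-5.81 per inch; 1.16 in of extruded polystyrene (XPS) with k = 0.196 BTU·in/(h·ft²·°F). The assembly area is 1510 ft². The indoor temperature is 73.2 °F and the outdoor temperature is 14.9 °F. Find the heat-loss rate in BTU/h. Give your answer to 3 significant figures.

10.7 × 5.81 = 62.17
1.16/0.196 = 5.918
R_total = 0.21 + 62.17 + 5.918 = 68.3 ft²·°F·h/BTU
Q = A·ΔT/R = 1510 × (73.2 − 14.9) / 68.3 = 1289 BTU/h

1290 BTU/h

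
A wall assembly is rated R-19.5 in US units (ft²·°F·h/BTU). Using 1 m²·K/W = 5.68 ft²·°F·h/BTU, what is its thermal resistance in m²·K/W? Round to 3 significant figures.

R_SI = 19.5/5.68 = 3.433

3.43 m²·K/W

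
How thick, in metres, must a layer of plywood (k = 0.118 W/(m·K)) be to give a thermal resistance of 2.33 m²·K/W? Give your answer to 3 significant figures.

0.275 m

L = R·k = 2.33 × 0.118 = 0.2749 m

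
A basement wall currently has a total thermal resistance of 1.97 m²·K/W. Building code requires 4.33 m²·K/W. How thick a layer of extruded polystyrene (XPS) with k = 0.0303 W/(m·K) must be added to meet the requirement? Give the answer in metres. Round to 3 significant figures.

ΔR = 4.33 − 1.97 = 2.36 m²·K/W
L = ΔR × k = 2.36 × 0.0303 = 0.07151 m

0.0715 m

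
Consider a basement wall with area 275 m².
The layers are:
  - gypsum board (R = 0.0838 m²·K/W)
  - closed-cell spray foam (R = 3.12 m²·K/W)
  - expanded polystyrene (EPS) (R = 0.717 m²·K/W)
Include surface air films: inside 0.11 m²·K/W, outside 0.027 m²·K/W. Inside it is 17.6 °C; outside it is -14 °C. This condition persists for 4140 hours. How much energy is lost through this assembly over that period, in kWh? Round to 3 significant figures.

R_total = 0.11 + 0.0838 + 3.12 + 0.717 + 0.027 = 4.058 m²·K/W
Q = 275 × (17.6 − (-14)) / 4.058 = 2142 W
E = 2142 W × 4140 h / 1000 = 8866 kWh

8870 kWh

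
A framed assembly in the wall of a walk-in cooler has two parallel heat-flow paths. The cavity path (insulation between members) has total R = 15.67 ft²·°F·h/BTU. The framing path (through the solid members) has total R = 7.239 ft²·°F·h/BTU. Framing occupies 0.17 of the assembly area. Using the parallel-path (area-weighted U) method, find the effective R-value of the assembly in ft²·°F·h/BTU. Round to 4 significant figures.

13.08 ft²·°F·h/BTU

U_eff = 0.83/15.67 + 0.17/7.239 = 0.052967 + 0.023484 = 0.076451
R_eff = 1/U_eff = 13.08 ft²·°F·h/BTU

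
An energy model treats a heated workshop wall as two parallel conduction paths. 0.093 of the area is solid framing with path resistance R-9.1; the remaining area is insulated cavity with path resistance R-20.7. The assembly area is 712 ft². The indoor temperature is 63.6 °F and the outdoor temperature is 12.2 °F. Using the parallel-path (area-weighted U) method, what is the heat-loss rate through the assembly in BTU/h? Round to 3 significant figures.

1980 BTU/h

U_eff = 0.907/20.7 + 0.093/9.1 = 0.04382 + 0.01022 = 0.05404
R_eff = 1/U_eff = 18.51 ft²·°F·h/BTU
Q = 712 × (63.6 − 12.2) / 18.51 = 1978 BTU/h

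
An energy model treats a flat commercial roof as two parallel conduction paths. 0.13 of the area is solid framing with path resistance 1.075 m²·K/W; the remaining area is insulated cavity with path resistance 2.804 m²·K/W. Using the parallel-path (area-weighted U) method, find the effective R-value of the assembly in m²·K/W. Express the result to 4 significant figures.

U_eff = 0.87/2.804 + 0.13/1.075 = 0.31027 + 0.12093 = 0.4312
R_eff = 1/U_eff = 2.3191 m²·K/W

2.319 m²·K/W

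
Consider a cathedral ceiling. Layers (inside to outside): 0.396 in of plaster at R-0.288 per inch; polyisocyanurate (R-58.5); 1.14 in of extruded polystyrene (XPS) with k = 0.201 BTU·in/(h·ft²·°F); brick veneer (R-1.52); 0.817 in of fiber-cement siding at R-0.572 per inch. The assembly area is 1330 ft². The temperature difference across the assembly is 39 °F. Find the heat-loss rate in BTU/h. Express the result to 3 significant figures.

0.396 × 0.288 = 0.114
1.14/0.201 = 5.672
0.817 × 0.572 = 0.4673
R_total = 0.114 + 58.5 + 5.672 + 1.52 + 0.4673 = 66.27 ft²·°F·h/BTU
Q = A·ΔT/R = 1330 × 39 / 66.27 = 782.7 BTU/h

783 BTU/h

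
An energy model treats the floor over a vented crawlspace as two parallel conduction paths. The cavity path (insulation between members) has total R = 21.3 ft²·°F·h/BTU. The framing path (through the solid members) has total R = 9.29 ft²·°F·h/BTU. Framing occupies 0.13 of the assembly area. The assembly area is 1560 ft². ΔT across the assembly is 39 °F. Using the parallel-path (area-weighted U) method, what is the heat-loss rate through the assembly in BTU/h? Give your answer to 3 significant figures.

3340 BTU/h

U_eff = 0.87/21.3 + 0.13/9.29 = 0.04085 + 0.01399 = 0.05484
R_eff = 1/U_eff = 18.24 ft²·°F·h/BTU
Q = 1560 × 39 / 18.24 = 3336 BTU/h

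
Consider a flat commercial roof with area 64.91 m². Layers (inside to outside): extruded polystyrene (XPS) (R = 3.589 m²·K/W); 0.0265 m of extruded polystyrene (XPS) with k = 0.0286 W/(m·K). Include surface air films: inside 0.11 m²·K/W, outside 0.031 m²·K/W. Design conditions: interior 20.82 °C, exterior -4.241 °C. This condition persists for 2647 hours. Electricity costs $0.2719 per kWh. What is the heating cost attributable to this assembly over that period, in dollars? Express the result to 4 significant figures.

0.0265/0.0286 = 0.92657
R_total = 0.11 + 3.589 + 0.92657 + 0.031 = 4.6566 m²·K/W
Q = 64.91 × (20.82 − (-4.241)) / 4.6566 = 349.34 W
E = 349.34 W × 2647 h / 1000 = 924.69 kWh
Cost = 924.69 × 0.2719 = $251.42

251.4 dollars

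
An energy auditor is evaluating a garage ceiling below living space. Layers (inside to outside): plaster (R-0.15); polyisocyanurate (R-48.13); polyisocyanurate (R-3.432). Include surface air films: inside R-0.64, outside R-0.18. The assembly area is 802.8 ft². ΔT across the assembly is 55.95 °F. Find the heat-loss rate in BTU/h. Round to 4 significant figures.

R_total = 0.64 + 0.15 + 48.13 + 3.432 + 0.18 = 52.532 ft²·°F·h/BTU
Q = A·ΔT/R = 802.8 × 55.95 / 52.532 = 855.03 BTU/h

855.0 BTU/h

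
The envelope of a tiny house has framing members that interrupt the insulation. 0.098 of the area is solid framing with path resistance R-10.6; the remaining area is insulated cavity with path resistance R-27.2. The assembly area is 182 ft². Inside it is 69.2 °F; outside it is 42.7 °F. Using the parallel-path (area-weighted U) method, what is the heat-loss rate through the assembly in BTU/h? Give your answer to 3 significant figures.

205 BTU/h

U_eff = 0.902/27.2 + 0.098/10.6 = 0.03316 + 0.009245 = 0.04241
R_eff = 1/U_eff = 23.58 ft²·°F·h/BTU
Q = 182 × (69.2 − 42.7) / 23.58 = 204.5 BTU/h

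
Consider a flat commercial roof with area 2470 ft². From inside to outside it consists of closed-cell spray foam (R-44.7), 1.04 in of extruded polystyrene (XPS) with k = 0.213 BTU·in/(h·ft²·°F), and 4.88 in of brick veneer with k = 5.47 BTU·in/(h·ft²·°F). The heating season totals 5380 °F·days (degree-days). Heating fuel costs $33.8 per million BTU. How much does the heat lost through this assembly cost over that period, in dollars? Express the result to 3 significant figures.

214 dollars

1.04/0.213 = 4.883
4.88/5.47 = 0.8921
R_total = 44.7 + 4.883 + 0.8921 = 50.47 ft²·°F·h/BTU
E = A × HDD × 24 / R = 2470 × 5380 × 24 / 50.47 = 6319000 BTU
Cost = 6319000/10⁶ × 33.8 = $213.6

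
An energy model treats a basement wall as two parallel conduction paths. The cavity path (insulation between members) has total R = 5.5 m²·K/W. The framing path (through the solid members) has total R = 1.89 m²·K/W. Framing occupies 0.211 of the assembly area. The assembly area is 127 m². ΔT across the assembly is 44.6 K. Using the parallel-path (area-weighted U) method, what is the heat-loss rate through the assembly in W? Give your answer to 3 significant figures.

U_eff = 0.789/5.5 + 0.211/1.89 = 0.1435 + 0.1116 = 0.2551
R_eff = 1/U_eff = 3.92 m²·K/W
Q = 127 × 44.6 / 3.92 = 1445 W

1440 W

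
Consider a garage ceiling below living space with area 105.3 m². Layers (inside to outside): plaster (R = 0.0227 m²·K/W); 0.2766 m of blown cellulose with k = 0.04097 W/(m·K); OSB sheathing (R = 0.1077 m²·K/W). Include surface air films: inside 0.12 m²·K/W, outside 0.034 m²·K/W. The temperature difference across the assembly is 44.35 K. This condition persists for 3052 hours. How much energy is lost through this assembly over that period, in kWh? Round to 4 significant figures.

2026 kWh

0.2766/0.04097 = 6.7513
R_total = 0.12 + 0.0227 + 6.7513 + 0.1077 + 0.034 = 7.0357 m²·K/W
Q = 105.3 × 44.35 / 7.0357 = 663.77 W
E = 663.77 W × 3052 h / 1000 = 2025.8 kWh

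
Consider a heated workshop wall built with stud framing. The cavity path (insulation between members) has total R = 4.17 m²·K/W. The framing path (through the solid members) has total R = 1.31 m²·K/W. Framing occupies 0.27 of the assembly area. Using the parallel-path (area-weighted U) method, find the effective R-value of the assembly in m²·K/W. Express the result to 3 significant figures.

2.62 m²·K/W

U_eff = 0.73/4.17 + 0.27/1.31 = 0.1751 + 0.2061 = 0.3812
R_eff = 1/U_eff = 2.624 m²·K/W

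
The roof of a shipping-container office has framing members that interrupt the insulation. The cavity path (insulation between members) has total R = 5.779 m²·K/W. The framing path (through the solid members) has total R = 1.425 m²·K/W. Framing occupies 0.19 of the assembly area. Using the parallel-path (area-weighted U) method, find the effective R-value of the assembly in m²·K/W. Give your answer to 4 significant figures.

3.656 m²·K/W

U_eff = 0.81/5.779 + 0.19/1.425 = 0.14016 + 0.13333 = 0.2735
R_eff = 1/U_eff = 3.6564 m²·K/W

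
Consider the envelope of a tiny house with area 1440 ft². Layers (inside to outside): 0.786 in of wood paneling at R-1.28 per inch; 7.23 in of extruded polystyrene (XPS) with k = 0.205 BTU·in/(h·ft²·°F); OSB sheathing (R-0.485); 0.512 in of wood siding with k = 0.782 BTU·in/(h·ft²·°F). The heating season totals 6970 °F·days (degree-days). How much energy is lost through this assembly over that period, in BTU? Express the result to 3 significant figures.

6440000 BTU

0.786 × 1.28 = 1.006
7.23/0.205 = 35.27
0.512/0.782 = 0.6547
R_total = 1.006 + 35.27 + 0.485 + 0.6547 = 37.41 ft²·°F·h/BTU
E = A × HDD × 24 / R = 1440 × 6970 × 24 / 37.41 = 6438000 BTU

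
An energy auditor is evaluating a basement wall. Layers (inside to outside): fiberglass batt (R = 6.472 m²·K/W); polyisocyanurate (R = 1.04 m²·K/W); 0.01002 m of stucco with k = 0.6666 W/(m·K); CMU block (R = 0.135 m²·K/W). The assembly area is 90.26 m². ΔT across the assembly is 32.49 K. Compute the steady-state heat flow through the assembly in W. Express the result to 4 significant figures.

0.01002/0.6666 = 0.015032
R_total = 6.472 + 1.04 + 0.015032 + 0.135 = 7.662 m²·K/W
Q = A·ΔT/R = 90.26 × 32.49 / 7.662 = 382.74 W

382.7 W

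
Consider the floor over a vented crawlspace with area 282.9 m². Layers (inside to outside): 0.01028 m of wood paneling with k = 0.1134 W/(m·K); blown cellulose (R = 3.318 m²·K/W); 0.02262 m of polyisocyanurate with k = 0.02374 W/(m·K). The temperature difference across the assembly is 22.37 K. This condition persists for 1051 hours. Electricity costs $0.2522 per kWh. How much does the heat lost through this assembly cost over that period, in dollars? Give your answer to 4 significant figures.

384.6 dollars

0.01028/0.1134 = 0.090653
0.02262/0.02374 = 0.95282
R_total = 0.090653 + 3.318 + 0.95282 = 4.3615 m²·K/W
Q = 282.9 × 22.37 / 4.3615 = 1451 W
E = 1451 W × 1051 h / 1000 = 1525 kWh
Cost = 1525 × 0.2522 = $384.6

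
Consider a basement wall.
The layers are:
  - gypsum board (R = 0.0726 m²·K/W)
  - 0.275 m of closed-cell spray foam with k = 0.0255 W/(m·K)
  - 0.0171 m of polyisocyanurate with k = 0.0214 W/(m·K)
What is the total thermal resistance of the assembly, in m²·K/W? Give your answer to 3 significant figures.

11.7 m²·K/W

0.275/0.0255 = 10.78
0.0171/0.0214 = 0.7991
R_total = 0.0726 + 10.78 + 0.7991 = 11.66 m²·K/W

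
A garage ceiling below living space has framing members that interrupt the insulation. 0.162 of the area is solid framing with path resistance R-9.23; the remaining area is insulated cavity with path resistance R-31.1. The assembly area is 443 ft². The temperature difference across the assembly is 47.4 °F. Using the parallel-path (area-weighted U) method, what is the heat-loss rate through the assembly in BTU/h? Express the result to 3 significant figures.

934 BTU/h

U_eff = 0.838/31.1 + 0.162/9.23 = 0.02695 + 0.01755 = 0.0445
R_eff = 1/U_eff = 22.47 ft²·°F·h/BTU
Q = 443 × 47.4 / 22.47 = 934.4 BTU/h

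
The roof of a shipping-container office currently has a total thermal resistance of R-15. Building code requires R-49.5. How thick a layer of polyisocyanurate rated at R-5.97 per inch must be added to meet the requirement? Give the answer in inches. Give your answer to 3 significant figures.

5.78 in

ΔR = 49.5 − 15 = 34.5 ft²·°F·h/BTU
L = ΔR / (R/in) = 34.5/5.97 = 5.779 in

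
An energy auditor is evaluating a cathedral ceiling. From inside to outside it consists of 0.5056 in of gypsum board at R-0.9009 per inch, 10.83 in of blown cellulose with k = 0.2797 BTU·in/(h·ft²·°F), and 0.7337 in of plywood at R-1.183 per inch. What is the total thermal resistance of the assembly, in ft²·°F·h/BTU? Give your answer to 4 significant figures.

40.04 ft²·°F·h/BTU

0.5056 × 0.9009 = 0.4555
10.83/0.2797 = 38.72
0.7337 × 1.183 = 0.86797
R_total = 0.4555 + 38.72 + 0.86797 = 40.044 ft²·°F·h/BTU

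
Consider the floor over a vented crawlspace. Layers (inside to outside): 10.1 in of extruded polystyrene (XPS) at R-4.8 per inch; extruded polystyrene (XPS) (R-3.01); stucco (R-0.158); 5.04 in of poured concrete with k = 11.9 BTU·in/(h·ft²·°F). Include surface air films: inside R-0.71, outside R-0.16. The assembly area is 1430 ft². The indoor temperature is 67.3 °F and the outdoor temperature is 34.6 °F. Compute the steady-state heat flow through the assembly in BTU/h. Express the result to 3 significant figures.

883 BTU/h

10.1 × 4.8 = 48.48
5.04/11.9 = 0.4235
R_total = 0.71 + 48.48 + 3.01 + 0.158 + 0.4235 + 0.16 = 52.94 ft²·°F·h/BTU
Q = A·ΔT/R = 1430 × (67.3 − 34.6) / 52.94 = 883.3 BTU/h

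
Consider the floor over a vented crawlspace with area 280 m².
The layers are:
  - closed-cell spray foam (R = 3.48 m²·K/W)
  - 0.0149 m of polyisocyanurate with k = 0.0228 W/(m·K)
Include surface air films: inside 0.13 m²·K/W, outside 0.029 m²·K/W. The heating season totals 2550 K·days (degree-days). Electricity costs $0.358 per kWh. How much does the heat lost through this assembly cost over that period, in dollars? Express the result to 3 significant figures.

0.0149/0.0228 = 0.6535
R_total = 0.13 + 3.48 + 0.6535 + 0.029 = 4.293 m²·K/W
E = A × HDD × 24 / R / 1000 = 280 × 2550 × 24 / 4.293 / 1000 = 3992 kWh
Cost = 3992 × 0.358 = $1429

1430 dollars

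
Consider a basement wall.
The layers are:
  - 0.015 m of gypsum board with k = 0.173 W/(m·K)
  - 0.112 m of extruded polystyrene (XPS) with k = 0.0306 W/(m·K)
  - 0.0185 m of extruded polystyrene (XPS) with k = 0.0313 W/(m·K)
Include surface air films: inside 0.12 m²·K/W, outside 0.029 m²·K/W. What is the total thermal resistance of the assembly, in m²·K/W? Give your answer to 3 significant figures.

0.015/0.173 = 0.08671
0.112/0.0306 = 3.66
0.0185/0.0313 = 0.5911
R_total = 0.12 + 0.08671 + 3.66 + 0.5911 + 0.029 = 4.487 m²·K/W

4.49 m²·K/W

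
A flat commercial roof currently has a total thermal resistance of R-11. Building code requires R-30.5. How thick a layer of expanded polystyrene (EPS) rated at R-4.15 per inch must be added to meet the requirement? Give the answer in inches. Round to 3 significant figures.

4.70 in

ΔR = 30.5 − 11 = 19.5 ft²·°F·h/BTU
L = ΔR / (R/in) = 19.5/4.15 = 4.699 in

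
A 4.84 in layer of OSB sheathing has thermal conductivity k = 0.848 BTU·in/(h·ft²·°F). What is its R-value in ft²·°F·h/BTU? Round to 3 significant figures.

R = L/k = 4.84/0.848 = 5.708 ft²·°F·h/BTU

5.71 ft²·°F·h/BTU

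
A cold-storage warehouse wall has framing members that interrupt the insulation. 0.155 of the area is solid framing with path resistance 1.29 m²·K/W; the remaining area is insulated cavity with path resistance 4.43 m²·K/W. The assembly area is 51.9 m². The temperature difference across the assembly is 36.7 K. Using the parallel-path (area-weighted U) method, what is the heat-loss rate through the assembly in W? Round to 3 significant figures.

592 W

U_eff = 0.845/4.43 + 0.155/1.29 = 0.1907 + 0.1202 = 0.3109
R_eff = 1/U_eff = 3.216 m²·K/W
Q = 51.9 × 36.7 / 3.216 = 592.2 W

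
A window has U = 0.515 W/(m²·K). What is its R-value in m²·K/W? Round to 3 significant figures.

1.94 m²·K/W

R = 1/U = 1/0.515 = 1.942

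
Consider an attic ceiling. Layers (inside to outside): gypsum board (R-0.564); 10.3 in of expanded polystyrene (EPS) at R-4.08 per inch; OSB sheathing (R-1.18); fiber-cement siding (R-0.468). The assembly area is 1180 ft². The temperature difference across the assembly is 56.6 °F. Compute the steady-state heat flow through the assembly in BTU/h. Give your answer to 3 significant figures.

1510 BTU/h

10.3 × 4.08 = 42.02
R_total = 0.564 + 42.02 + 1.18 + 0.468 = 44.24 ft²·°F·h/BTU
Q = A·ΔT/R = 1180 × 56.6 / 44.24 = 1510 BTU/h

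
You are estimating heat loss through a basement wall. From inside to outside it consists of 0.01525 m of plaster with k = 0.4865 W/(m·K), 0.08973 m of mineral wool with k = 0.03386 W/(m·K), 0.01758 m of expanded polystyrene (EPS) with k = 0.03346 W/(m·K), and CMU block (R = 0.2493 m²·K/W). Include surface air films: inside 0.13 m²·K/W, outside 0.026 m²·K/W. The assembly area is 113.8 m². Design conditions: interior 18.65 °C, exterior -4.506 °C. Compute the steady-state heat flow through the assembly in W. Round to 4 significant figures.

729.5 W

0.01525/0.4865 = 0.031346
0.08973/0.03386 = 2.65
0.01758/0.03346 = 0.5254
R_total = 0.13 + 0.031346 + 2.65 + 0.5254 + 0.2493 + 0.026 = 3.6121 m²·K/W
Q = A·ΔT/R = 113.8 × (18.65 − (-4.506)) / 3.6121 = 729.54 W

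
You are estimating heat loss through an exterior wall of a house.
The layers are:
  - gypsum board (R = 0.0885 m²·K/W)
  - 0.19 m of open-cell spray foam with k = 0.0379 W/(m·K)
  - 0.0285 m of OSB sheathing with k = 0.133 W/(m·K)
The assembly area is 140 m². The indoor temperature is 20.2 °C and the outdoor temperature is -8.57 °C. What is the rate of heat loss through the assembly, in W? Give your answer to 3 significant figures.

0.19/0.0379 = 5.013
0.0285/0.133 = 0.2143
R_total = 0.0885 + 5.013 + 0.2143 = 5.316 m²·K/W
Q = A·ΔT/R = 140 × (20.2 − (-8.57)) / 5.316 = 757.7 W

758 W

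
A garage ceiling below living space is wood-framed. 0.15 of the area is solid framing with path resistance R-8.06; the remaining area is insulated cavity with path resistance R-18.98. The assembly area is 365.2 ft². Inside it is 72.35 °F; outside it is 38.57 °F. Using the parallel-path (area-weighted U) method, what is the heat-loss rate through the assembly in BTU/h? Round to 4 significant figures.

U_eff = 0.85/18.98 + 0.15/8.06 = 0.044784 + 0.01861 = 0.063394
R_eff = 1/U_eff = 15.774 ft²·°F·h/BTU
Q = 365.2 × (72.35 − 38.57) / 15.774 = 782.06 BTU/h

782.1 BTU/h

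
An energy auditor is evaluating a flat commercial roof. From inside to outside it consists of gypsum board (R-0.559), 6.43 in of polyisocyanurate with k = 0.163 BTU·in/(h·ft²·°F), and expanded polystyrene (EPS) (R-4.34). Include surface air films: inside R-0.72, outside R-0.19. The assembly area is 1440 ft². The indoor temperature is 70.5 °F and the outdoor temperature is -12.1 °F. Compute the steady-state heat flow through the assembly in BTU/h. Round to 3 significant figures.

2630 BTU/h

6.43/0.163 = 39.45
R_total = 0.72 + 0.559 + 39.45 + 4.34 + 0.19 = 45.26 ft²·°F·h/BTU
Q = A·ΔT/R = 1440 × (70.5 − (-12.1)) / 45.26 = 2628 BTU/h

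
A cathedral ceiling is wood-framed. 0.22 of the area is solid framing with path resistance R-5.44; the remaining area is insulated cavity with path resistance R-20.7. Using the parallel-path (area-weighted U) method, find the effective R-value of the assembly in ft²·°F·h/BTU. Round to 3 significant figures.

12.8 ft²·°F·h/BTU

U_eff = 0.78/20.7 + 0.22/5.44 = 0.03768 + 0.04044 = 0.07812
R_eff = 1/U_eff = 12.8 ft²·°F·h/BTU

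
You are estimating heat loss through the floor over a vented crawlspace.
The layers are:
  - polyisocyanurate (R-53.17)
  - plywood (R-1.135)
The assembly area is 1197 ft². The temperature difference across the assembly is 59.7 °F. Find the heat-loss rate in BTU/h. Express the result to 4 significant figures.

1316 BTU/h

R_total = 53.17 + 1.135 = 54.305 ft²·°F·h/BTU
Q = A·ΔT/R = 1197 × 59.7 / 54.305 = 1315.9 BTU/h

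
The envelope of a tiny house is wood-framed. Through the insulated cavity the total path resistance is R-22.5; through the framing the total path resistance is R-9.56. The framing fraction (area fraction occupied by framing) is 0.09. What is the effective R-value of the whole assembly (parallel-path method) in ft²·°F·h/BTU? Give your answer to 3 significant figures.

20.1 ft²·°F·h/BTU

U_eff = 0.91/22.5 + 0.09/9.56 = 0.04044 + 0.009414 = 0.04986
R_eff = 1/U_eff = 20.06 ft²·°F·h/BTU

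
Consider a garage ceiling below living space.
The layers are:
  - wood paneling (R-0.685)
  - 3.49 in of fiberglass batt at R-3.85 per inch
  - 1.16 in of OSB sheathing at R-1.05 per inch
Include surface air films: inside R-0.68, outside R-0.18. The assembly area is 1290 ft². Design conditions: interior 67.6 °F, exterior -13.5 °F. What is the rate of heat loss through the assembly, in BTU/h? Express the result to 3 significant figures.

3.49 × 3.85 = 13.44
1.16 × 1.05 = 1.218
R_total = 0.68 + 0.685 + 13.44 + 1.218 + 0.18 = 16.2 ft²·°F·h/BTU
Q = A·ΔT/R = 1290 × (67.6 − (-13.5)) / 16.2 = 6458 BTU/h

6460 BTU/h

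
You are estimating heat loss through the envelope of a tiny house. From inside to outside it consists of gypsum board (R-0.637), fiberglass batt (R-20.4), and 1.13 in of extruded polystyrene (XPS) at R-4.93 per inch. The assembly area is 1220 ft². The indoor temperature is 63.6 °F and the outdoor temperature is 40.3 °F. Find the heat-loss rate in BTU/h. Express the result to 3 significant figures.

1.13 × 4.93 = 5.571
R_total = 0.637 + 20.4 + 5.571 = 26.61 ft²·°F·h/BTU
Q = A·ΔT/R = 1220 × (63.6 − 40.3) / 26.61 = 1068 BTU/h

1070 BTU/h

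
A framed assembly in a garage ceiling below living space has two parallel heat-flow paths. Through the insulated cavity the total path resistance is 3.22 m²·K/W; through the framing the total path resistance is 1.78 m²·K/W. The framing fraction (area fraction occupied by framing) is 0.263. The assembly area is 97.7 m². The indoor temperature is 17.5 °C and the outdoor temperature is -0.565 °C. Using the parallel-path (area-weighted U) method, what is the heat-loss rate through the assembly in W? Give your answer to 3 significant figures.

U_eff = 0.737/3.22 + 0.263/1.78 = 0.2289 + 0.1478 = 0.3766
R_eff = 1/U_eff = 2.655 m²·K/W
Q = 97.7 × (17.5 − (-0.565)) / 2.655 = 664.7 W

665 W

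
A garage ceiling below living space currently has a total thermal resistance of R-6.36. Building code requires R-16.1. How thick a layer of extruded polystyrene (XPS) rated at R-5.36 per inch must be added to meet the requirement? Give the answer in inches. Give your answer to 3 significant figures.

ΔR = 16.1 − 6.36 = 9.74 ft²·°F·h/BTU
L = ΔR / (R/in) = 9.74/5.36 = 1.817 in

1.82 in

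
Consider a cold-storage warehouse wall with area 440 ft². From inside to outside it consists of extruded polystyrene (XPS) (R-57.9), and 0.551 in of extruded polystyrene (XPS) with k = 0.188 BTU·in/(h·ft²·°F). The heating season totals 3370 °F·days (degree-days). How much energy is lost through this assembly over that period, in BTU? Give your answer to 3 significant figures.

585000 BTU

0.551/0.188 = 2.931
R_total = 57.9 + 2.931 = 60.83 ft²·°F·h/BTU
E = A × HDD × 24 / R = 440 × 3370 × 24 / 60.83 = 585000 BTU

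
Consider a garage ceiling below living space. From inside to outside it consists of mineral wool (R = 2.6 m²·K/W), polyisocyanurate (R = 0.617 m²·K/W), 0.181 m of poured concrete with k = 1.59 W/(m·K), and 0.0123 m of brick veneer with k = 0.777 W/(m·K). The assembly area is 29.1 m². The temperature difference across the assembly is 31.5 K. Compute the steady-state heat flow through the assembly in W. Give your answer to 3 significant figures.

274 W

0.181/1.59 = 0.1138
0.0123/0.777 = 0.01583
R_total = 2.6 + 0.617 + 0.1138 + 0.01583 = 3.347 m²·K/W
Q = A·ΔT/R = 29.1 × 31.5 / 3.347 = 273.9 W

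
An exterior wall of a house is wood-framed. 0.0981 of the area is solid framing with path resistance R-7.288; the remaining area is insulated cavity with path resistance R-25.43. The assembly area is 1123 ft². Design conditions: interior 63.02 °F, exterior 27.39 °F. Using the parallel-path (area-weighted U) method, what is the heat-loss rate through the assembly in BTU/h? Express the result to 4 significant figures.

U_eff = 0.9019/25.43 + 0.0981/7.288 = 0.035466 + 0.01346 = 0.048926
R_eff = 1/U_eff = 20.439 ft²·°F·h/BTU
Q = 1123 × (63.02 − 27.39) / 20.439 = 1957.7 BTU/h

1958 BTU/h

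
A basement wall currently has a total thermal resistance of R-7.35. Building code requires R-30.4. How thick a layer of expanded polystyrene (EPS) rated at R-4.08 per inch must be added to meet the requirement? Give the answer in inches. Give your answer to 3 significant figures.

ΔR = 30.4 − 7.35 = 23.05 ft²·°F·h/BTU
L = ΔR / (R/in) = 23.05/4.08 = 5.65 in

5.65 in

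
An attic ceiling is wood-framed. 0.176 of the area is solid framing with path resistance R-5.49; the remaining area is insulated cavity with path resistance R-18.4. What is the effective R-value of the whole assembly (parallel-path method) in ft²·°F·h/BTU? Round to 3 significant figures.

U_eff = 0.824/18.4 + 0.176/5.49 = 0.04478 + 0.03206 = 0.07684
R_eff = 1/U_eff = 13.01 ft²·°F·h/BTU

13.0 ft²·°F·h/BTU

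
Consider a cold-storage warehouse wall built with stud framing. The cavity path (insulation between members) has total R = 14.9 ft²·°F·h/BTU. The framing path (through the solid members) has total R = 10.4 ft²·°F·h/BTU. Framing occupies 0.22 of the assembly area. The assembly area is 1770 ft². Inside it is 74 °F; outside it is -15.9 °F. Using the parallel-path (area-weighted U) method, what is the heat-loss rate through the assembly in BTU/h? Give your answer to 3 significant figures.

11700 BTU/h

U_eff = 0.78/14.9 + 0.22/10.4 = 0.05235 + 0.02115 = 0.0735
R_eff = 1/U_eff = 13.6 ft²·°F·h/BTU
Q = 1770 × (74 − (-15.9)) / 13.6 = 11700 BTU/h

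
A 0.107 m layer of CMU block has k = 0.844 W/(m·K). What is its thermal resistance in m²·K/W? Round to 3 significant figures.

0.127 m²·K/W

R = L/k = 0.107/0.844 = 0.1268 m²·K/W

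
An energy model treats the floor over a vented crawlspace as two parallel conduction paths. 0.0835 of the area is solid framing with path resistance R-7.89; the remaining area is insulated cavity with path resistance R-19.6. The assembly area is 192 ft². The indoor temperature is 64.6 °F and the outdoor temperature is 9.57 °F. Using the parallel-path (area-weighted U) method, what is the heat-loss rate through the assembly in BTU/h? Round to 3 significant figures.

U_eff = 0.9165/19.6 + 0.0835/7.89 = 0.04676 + 0.01058 = 0.05734
R_eff = 1/U_eff = 17.44 ft²·°F·h/BTU
Q = 192 × (64.6 − 9.57) / 17.44 = 605.9 BTU/h

606 BTU/h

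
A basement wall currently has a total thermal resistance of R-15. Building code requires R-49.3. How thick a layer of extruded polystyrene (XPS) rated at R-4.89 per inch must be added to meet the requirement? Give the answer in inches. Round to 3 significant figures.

ΔR = 49.3 − 15 = 34.3 ft²·°F·h/BTU
L = ΔR / (R/in) = 34.3/4.89 = 7.014 in

7.01 in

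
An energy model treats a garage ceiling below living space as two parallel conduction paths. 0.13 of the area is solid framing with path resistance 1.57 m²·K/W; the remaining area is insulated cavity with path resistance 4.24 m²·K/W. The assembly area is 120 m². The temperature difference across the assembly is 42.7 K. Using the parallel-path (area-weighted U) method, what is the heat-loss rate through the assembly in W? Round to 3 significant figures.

U_eff = 0.87/4.24 + 0.13/1.57 = 0.2052 + 0.0828 = 0.288
R_eff = 1/U_eff = 3.472 m²·K/W
Q = 120 × 42.7 / 3.472 = 1476 W

1480 W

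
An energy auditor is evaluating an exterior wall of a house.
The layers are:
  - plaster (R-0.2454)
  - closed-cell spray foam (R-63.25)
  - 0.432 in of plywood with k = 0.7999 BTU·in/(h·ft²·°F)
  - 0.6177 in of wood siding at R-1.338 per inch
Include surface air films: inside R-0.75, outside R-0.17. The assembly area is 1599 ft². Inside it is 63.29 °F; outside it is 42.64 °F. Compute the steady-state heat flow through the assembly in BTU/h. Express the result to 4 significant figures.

502.0 BTU/h

0.432/0.7999 = 0.54007
0.6177 × 1.338 = 0.82648
R_total = 0.75 + 0.2454 + 63.25 + 0.54007 + 0.82648 + 0.17 = 65.782 ft²·°F·h/BTU
Q = A·ΔT/R = 1599 × (63.29 − 42.64) / 65.782 = 501.95 BTU/h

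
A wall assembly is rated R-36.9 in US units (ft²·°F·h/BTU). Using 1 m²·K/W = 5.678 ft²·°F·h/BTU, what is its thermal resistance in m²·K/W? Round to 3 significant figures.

6.50 m²·K/W

R_SI = 36.9/5.678 = 6.499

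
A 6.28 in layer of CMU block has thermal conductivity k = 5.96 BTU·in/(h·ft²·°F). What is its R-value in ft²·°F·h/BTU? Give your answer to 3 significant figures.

1.05 ft²·°F·h/BTU

R = L/k = 6.28/5.96 = 1.054 ft²·°F·h/BTU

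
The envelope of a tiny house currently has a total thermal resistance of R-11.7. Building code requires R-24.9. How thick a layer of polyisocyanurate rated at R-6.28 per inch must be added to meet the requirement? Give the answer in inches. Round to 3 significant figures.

2.10 in

ΔR = 24.9 − 11.7 = 13.2 ft²·°F·h/BTU
L = ΔR / (R/in) = 13.2/6.28 = 2.102 in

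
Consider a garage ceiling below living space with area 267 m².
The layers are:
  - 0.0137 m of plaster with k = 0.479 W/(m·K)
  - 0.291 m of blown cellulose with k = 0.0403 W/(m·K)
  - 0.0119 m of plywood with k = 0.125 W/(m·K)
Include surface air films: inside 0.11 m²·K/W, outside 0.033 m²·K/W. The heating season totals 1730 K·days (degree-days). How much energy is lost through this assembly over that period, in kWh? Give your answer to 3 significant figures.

0.0137/0.479 = 0.0286
0.291/0.0403 = 7.221
0.0119/0.125 = 0.0952
R_total = 0.11 + 0.0286 + 7.221 + 0.0952 + 0.033 = 7.488 m²·K/W
E = A × HDD × 24 / R / 1000 = 267 × 1730 × 24 / 7.488 / 1000 = 1481 kWh

1480 kWh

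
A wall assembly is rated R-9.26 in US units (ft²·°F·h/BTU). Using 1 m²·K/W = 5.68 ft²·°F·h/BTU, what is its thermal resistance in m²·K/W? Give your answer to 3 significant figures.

R_SI = 9.26/5.68 = 1.63

1.63 m²·K/W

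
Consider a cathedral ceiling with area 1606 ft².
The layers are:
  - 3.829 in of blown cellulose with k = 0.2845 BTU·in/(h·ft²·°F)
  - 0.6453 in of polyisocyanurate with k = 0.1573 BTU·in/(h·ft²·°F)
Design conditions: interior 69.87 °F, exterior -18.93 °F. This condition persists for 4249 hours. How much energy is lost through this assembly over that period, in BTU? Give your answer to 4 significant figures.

3.829/0.2845 = 13.459
0.6453/0.1573 = 4.1024
R_total = 13.459 + 4.1024 = 17.561 ft²·°F·h/BTU
Q = 1606 × (69.87 − (-18.93)) / 17.561 = 8121 BTU/h
E = 8121 × 4249 = 34506000 BTU

34510000 BTU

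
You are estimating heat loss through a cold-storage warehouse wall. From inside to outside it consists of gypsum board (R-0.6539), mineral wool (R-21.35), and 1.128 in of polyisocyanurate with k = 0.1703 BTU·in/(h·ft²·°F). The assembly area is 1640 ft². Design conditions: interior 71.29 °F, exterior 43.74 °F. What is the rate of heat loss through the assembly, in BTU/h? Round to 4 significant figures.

1.128/0.1703 = 6.6236
R_total = 0.6539 + 21.35 + 6.6236 = 28.628 ft²·°F·h/BTU
Q = A·ΔT/R = 1640 × (71.29 − 43.74) / 28.628 = 1578.3 BTU/h

1578 BTU/h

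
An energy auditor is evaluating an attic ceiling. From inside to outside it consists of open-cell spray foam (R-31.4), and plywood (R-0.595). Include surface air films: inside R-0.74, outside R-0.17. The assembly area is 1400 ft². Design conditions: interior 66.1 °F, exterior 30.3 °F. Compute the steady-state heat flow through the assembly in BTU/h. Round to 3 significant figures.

R_total = 0.74 + 31.4 + 0.595 + 0.17 = 32.91 ft²·°F·h/BTU
Q = A·ΔT/R = 1400 × (66.1 − 30.3) / 32.91 = 1523 BTU/h

1520 BTU/h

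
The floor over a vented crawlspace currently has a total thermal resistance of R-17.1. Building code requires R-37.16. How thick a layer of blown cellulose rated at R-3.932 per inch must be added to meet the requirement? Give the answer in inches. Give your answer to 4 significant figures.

ΔR = 37.16 − 17.1 = 20.06 ft²·°F·h/BTU
L = ΔR / (R/in) = 20.06/3.932 = 5.1017 in

5.102 in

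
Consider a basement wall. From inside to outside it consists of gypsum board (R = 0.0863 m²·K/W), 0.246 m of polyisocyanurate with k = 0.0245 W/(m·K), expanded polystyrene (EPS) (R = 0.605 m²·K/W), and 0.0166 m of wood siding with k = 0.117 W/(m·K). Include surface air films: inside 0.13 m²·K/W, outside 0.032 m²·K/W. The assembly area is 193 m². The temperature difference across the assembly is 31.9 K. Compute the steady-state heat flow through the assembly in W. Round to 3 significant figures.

0.246/0.0245 = 10.04
0.0166/0.117 = 0.1419
R_total = 0.13 + 0.0863 + 10.04 + 0.605 + 0.1419 + 0.032 = 11.04 m²·K/W
Q = A·ΔT/R = 193 × 31.9 / 11.04 = 557.9 W

558 W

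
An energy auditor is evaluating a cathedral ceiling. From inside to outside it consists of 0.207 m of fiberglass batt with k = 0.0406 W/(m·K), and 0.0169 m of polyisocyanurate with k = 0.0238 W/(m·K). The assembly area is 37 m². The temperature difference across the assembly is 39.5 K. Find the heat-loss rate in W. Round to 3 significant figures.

252 W

0.207/0.0406 = 5.099
0.0169/0.0238 = 0.7101
R_total = 5.099 + 0.7101 = 5.809 m²·K/W
Q = A·ΔT/R = 37 × 39.5 / 5.809 = 251.6 W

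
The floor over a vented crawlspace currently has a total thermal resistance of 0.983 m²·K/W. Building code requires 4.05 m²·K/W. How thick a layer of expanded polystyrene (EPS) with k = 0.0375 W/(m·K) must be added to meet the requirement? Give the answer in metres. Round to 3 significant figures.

0.115 m

ΔR = 4.05 − 0.983 = 3.067 m²·K/W
L = ΔR × k = 3.067 × 0.0375 = 0.115 m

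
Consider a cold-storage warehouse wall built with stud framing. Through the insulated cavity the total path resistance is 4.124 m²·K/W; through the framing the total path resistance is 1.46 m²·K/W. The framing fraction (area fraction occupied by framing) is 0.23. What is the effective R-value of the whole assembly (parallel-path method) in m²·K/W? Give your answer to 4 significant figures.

U_eff = 0.77/4.124 + 0.23/1.46 = 0.18671 + 0.15753 = 0.34425
R_eff = 1/U_eff = 2.9049 m²·K/W

2.905 m²·K/W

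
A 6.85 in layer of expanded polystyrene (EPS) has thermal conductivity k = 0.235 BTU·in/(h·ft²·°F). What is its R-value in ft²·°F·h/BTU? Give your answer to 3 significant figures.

R = L/k = 6.85/0.235 = 29.15 ft²·°F·h/BTU

29.1 ft²·°F·h/BTU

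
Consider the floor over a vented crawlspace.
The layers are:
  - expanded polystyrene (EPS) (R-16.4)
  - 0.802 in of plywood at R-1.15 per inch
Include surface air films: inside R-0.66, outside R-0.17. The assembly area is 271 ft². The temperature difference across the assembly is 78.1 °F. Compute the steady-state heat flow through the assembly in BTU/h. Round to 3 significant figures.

1170 BTU/h

0.802 × 1.15 = 0.9223
R_total = 0.66 + 16.4 + 0.9223 + 0.17 = 18.15 ft²·°F·h/BTU
Q = A·ΔT/R = 271 × 78.1 / 18.15 = 1166 BTU/h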